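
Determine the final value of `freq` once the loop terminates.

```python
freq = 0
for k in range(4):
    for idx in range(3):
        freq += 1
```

Let's trace through this code step by step.

Initialize: freq = 0
Entering loop: for k in range(4):
After iteration 1: k = 0, freq = 3
After iteration 2: k = 1, freq = 6
After iteration 3: k = 2, freq = 9
After iteration 4: k = 3, freq = 12
Loop ends.

Final answer: 12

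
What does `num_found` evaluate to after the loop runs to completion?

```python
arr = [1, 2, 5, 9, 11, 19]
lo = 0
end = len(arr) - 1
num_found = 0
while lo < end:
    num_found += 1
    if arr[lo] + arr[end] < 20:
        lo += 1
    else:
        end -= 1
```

Let's trace through this code step by step.

Initialize: arr = [1, 2, 5, 9, 11, 19]
Initialize: lo = 0
Initialize: end = 5
Initialize: num_found = 0
Entering loop: while lo < end:
After iteration 1: lo = 0, end = 4, num_found = 1
After iteration 2: lo = 1, end = 4, num_found = 2
After iteration 3: lo = 2, end = 4, num_found = 3
After iteration 4: lo = 3, end = 4, num_found = 4
After iteration 5: lo = 3, end = 3, num_found = 5
Loop ends.

Final answer: 5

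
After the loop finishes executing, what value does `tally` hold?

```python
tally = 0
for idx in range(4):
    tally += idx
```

Let's trace through this code step by step.

Initialize: tally = 0
Entering loop: for idx in range(4):
After iteration 1: idx = 0, tally = 0
After iteration 2: idx = 1, tally = 1
After iteration 3: idx = 2, tally = 3
After iteration 4: idx = 3, tally = 6
Loop ends.

Final answer: 6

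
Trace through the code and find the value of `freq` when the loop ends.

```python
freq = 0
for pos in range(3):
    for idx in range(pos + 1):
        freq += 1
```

Let's trace through this code step by step.

Initialize: freq = 0
Entering loop: for pos in range(3):
After iteration 1: pos = 0, freq = 1, idx = 0
After iteration 2: pos = 1, freq = 3, idx = 1
After iteration 3: pos = 2, freq = 6, idx = 2
Loop ends.

Final answer: 6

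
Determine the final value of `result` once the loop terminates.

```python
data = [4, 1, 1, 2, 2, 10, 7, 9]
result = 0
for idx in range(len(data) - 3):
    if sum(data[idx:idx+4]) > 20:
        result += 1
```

Let's trace through this code step by step.

Initialize: data = [4, 1, 1, 2, 2, 10, 7, 9]
Initialize: result = 0
Entering loop: for idx in range(len(data) - 3):
After iteration 1: idx = 0, result = 0
After iteration 2: idx = 1, result = 0
After iteration 3: idx = 2, result = 0
After iteration 4: idx = 3, result = 1
After iteration 5: idx = 4, result = 2
Loop ends.

Final answer: 2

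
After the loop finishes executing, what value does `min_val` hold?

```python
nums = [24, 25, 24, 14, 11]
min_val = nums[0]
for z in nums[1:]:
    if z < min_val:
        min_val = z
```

Let's trace through this code step by step.

Initialize: nums = [24, 25, 24, 14, 11]
Initialize: min_val = 24
Entering loop: for z in nums[1:]:
After iteration 1: z = 25, min_val = 24
After iteration 2: z = 24, min_val = 24
After iteration 3: z = 14, min_val = 14
After iteration 4: z = 11, min_val = 11
Loop ends.

Final answer: 11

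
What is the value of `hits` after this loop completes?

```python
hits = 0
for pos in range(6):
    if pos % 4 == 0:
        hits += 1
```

Let's trace through this code step by step.

Initialize: hits = 0
Entering loop: for pos in range(6):
After iteration 1: pos = 0, hits = 1
After iteration 2: pos = 1, hits = 1
After iteration 3: pos = 2, hits = 1
After iteration 4: pos = 3, hits = 1
After iteration 5: pos = 4, hits = 2
After iteration 6: pos = 5, hits = 2
Loop ends.

Final answer: 2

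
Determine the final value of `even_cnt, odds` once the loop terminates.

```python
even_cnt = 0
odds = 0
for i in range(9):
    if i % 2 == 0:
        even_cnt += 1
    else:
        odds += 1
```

Let's trace through this code step by step.

Initialize: even_cnt = 0
Initialize: odds = 0
Entering loop: for i in range(9):
After iteration 1: i = 0, even_cnt = 1, odds = 0
After iteration 2: i = 1, even_cnt = 1, odds = 1
After iteration 3: i = 2, even_cnt = 2, odds = 1
After iteration 4: i = 3, even_cnt = 2, odds = 2
After iteration 5: i = 4, even_cnt = 3, odds = 2
After iteration 6: i = 5, even_cnt = 3, odds = 3
After iteration 7: i = 6, even_cnt = 4, odds = 3
After iteration 8: i = 7, even_cnt = 4, odds = 4
After iteration 9: i = 8, even_cnt = 5, odds = 4
Loop ends.

Final answer: 5, 4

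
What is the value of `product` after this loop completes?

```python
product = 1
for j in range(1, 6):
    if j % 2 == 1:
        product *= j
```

Let's trace through this code step by step.

Initialize: product = 1
Entering loop: for j in range(1, 6):
After iteration 1: j = 1, product = 1
After iteration 2: j = 2, product = 1
After iteration 3: j = 3, product = 3
After iteration 4: j = 4, product = 3
After iteration 5: j = 5, product = 15
Loop ends.

Final answer: 15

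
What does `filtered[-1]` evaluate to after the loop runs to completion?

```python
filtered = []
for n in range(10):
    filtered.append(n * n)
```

Let's trace through this code step by step.

Initialize: filtered = []
Entering loop: for n in range(10):
After iteration 1: n = 0, filtered = [0]
After iteration 2: n = 1, filtered = [0, 1]
After iteration 3: n = 2, filtered = [0, 1, 4]
After iteration 4: n = 3, filtered = [0, 1, 4, 9]
After iteration 5: n = 4, filtered = [0, 1, 4, 9, 16]
After iteration 6: n = 5, filtered = [0, 1, 4, 9, 16, 25]
After iteration 7: n = 6, filtered = [0, 1, 4, 9, 16, 25, 36]
After iteration 8: n = 7, filtered = [0, 1, 4, 9, 16, 25, 36, 49]
After iteration 9: n = 8, filtered = [0, 1, 4, 9, 16, 25, 36, 49, 64]
After iteration 10: n = 9, filtered = [0, 1, 4, 9, 16, 25, 36, 49, 64, 81]
Loop ends.
filtered[-1] = 81

Final answer: 81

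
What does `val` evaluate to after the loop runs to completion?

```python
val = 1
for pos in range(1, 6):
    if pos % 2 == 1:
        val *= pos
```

Let's trace through this code step by step.

Initialize: val = 1
Entering loop: for pos in range(1, 6):
After iteration 1: pos = 1, val = 1
After iteration 2: pos = 2, val = 1
After iteration 3: pos = 3, val = 3
After iteration 4: pos = 4, val = 3
After iteration 5: pos = 5, val = 15
Loop ends.

Final answer: 15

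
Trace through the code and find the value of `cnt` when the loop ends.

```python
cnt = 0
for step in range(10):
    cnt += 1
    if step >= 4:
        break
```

Let's trace through this code step by step.

Initialize: cnt = 0
Entering loop: for step in range(10):
After iteration 1: step = 0, cnt = 1
After iteration 2: step = 1, cnt = 2
After iteration 3: step = 2, cnt = 3
After iteration 4: step = 3, cnt = 4
After iteration 5: step = 4, cnt = 5
Loop ends.

Final answer: 5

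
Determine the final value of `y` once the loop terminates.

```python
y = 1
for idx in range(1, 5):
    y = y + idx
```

Let's trace through this code step by step.

Initialize: y = 1
Entering loop: for idx in range(1, 5):
After iteration 1: idx = 1, y = 2
After iteration 2: idx = 2, y = 4
After iteration 3: idx = 3, y = 7
After iteration 4: idx = 4, y = 11
Loop ends.

Final answer: 11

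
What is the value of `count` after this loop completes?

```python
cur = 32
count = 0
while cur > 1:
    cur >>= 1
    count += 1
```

Let's trace through this code step by step.

Initialize: cur = 32
Initialize: count = 0
Entering loop: while cur > 1:
After iteration 1: cur = 16, count = 1
After iteration 2: cur = 8, count = 2
After iteration 3: cur = 4, count = 3
After iteration 4: cur = 2, count = 4
After iteration 5: cur = 1, count = 5
Loop ends.

Final answer: 5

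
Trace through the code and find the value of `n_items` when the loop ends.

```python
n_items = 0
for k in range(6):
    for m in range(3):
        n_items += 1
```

Let's trace through this code step by step.

Initialize: n_items = 0
Entering loop: for k in range(6):
After iteration 1: k = 0, n_items = 3
After iteration 2: k = 1, n_items = 6
After iteration 3: k = 2, n_items = 9
After iteration 4: k = 3, n_items = 12
After iteration 5: k = 4, n_items = 15
After iteration 6: k = 5, n_items = 18
Loop ends.

Final answer: 18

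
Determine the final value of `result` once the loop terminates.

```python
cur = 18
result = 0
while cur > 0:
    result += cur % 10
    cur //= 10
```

Let's trace through this code step by step.

Initialize: cur = 18
Initialize: result = 0
Entering loop: while cur > 0:
After iteration 1: cur = 1, result = 8
After iteration 2: cur = 0, result = 9
Loop ends.

Final answer: 9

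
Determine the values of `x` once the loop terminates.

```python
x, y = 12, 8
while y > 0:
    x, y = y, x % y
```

Let's trace through this code step by step.

Initialize: x = 12
Initialize: y = 8
Entering loop: while y > 0:
After iteration 1: x = 8, y = 4
After iteration 2: x = 4, y = 0
Loop ends.

Final answer: 4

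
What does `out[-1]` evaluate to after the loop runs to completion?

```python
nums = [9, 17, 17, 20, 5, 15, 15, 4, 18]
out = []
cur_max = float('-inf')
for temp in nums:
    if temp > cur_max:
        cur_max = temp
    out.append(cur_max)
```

Let's trace through this code step by step.

Initialize: nums = [9, 17, 17, 20, 5, 15, 15, 4, 18]
Initialize: out = []
Initialize: cur_max = -inf
Entering loop: for temp in nums:
After iteration 1: temp = 9, out = [9], cur_max = 9
After iteration 2: temp = 17, out = [9, 17], cur_max = 17
After iteration 3: temp = 17, out = [9, 17, 17], cur_max = 17
After iteration 4: temp = 20, out = [9, 17, 17, 20], cur_max = 20
After iteration 5: temp = 5, out = [9, 17, 17, 20, 20], cur_max = 20
After iteration 6: temp = 15, out = [9, 17, 17, 20, 20, 20], cur_max = 20
After iteration 7: temp = 15, out = [9, 17, 17, 20, 20, 20, 20], cur_max = 20
After iteration 8: temp = 4, out = [9, 17, 17, 20, 20, 20, 20, 20], cur_max = 20
After iteration 9: temp = 18, out = [9, 17, 17, 20, 20, 20, 20, 20, 20], cur_max = 20
Loop ends.
out[-1] = 20

Final answer: 20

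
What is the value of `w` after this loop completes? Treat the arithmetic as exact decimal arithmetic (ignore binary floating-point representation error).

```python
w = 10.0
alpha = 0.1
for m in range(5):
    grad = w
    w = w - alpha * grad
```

Let's trace through this code step by step.

Initialize: w = 10.0
Initialize: alpha = 0.1
Entering loop: for m in range(5):
After iteration 1: m = 0, w = 9.0, grad = 10.0
After iteration 2: m = 1, w = 8.1, grad = 9.0
After iteration 3: m = 2, w = 7.29, grad = 8.1
After iteration 4: m = 3, w = 6.561, grad = 7.29
After iteration 5: m = 4, w = 5.9049, grad = 6.561
Loop ends.

Final answer: 5.9049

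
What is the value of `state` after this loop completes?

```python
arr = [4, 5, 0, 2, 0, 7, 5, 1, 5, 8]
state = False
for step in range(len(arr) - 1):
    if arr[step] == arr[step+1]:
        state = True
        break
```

Let's trace through this code step by step.

Initialize: arr = [4, 5, 0, 2, 0, 7, 5, 1, 5, 8]
Initialize: state = False
Entering loop: for step in range(len(arr) - 1):
After iteration 1: step = 0, state = False
After iteration 2: step = 1, state = False
After iteration 3: step = 2, state = False
After iteration 4: step = 3, state = False
After iteration 5: step = 4, state = False
After iteration 6: step = 5, state = False
After iteration 7: step = 6, state = False
After iteration 8: step = 7, state = False
After iteration 9: step = 8, state = False
Loop ends.

Final answer: False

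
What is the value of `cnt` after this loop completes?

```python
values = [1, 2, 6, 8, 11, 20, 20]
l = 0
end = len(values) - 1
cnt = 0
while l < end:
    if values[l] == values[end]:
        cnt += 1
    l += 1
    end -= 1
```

Let's trace through this code step by step.

Initialize: values = [1, 2, 6, 8, 11, 20, 20]
Initialize: l = 0
Initialize: end = 6
Initialize: cnt = 0
Entering loop: while l < end:
After iteration 1: l = 1, end = 5, cnt = 0
After iteration 2: l = 2, end = 4, cnt = 0
After iteration 3: l = 3, end = 3, cnt = 0
Loop ends.

Final answer: 0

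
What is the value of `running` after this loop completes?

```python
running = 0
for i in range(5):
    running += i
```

Let's trace through this code step by step.

Initialize: running = 0
Entering loop: for i in range(5):
After iteration 1: i = 0, running = 0
After iteration 2: i = 1, running = 1
After iteration 3: i = 2, running = 3
After iteration 4: i = 3, running = 6
After iteration 5: i = 4, running = 10
Loop ends.

Final answer: 10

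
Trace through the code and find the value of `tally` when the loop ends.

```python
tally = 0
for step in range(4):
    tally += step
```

Let's trace through this code step by step.

Initialize: tally = 0
Entering loop: for step in range(4):
After iteration 1: step = 0, tally = 0
After iteration 2: step = 1, tally = 1
After iteration 3: step = 2, tally = 3
After iteration 4: step = 3, tally = 6
Loop ends.

Final answer: 6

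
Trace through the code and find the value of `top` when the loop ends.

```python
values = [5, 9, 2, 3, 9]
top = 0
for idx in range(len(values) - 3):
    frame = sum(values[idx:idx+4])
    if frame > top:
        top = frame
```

Let's trace through this code step by step.

Initialize: values = [5, 9, 2, 3, 9]
Initialize: top = 0
Entering loop: for idx in range(len(values) - 3):
After iteration 1: idx = 0, top = 19, frame = 19
After iteration 2: idx = 1, top = 23, frame = 23
Loop ends.

Final answer: 23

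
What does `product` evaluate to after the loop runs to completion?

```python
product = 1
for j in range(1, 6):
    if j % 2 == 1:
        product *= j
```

Let's trace through this code step by step.

Initialize: product = 1
Entering loop: for j in range(1, 6):
After iteration 1: j = 1, product = 1
After iteration 2: j = 2, product = 1
After iteration 3: j = 3, product = 3
After iteration 4: j = 4, product = 3
After iteration 5: j = 5, product = 15
Loop ends.

Final answer: 15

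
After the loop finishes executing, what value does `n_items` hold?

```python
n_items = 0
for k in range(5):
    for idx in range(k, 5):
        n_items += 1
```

Let's trace through this code step by step.

Initialize: n_items = 0
Entering loop: for k in range(5):
After iteration 1: k = 0, n_items = 5
After iteration 2: k = 1, n_items = 9
After iteration 3: k = 2, n_items = 12
After iteration 4: k = 3, n_items = 14
After iteration 5: k = 4, n_items = 15
Loop ends.

Final answer: 15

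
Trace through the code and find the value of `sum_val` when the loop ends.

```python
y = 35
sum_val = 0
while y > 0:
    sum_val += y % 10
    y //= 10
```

Let's trace through this code step by step.

Initialize: y = 35
Initialize: sum_val = 0
Entering loop: while y > 0:
After iteration 1: y = 3, sum_val = 5
After iteration 2: y = 0, sum_val = 8
Loop ends.

Final answer: 8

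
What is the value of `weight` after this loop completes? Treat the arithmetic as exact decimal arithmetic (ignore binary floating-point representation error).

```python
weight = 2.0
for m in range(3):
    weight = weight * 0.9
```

Let's trace through this code step by step.

Initialize: weight = 2.0
Entering loop: for m in range(3):
After iteration 1: m = 0, weight = 1.8
After iteration 2: m = 1, weight = 1.62
After iteration 3: m = 2, weight = 1.458
Loop ends.

Final answer: 1.458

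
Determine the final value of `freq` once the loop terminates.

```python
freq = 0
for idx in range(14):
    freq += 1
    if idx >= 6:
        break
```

Let's trace through this code step by step.

Initialize: freq = 0
Entering loop: for idx in range(14):
After iteration 1: idx = 0, freq = 1
After iteration 2: idx = 1, freq = 2
After iteration 3: idx = 2, freq = 3
After iteration 4: idx = 3, freq = 4
After iteration 5: idx = 4, freq = 5
After iteration 6: idx = 5, freq = 6
After iteration 7: idx = 6, freq = 7
Loop ends.

Final answer: 7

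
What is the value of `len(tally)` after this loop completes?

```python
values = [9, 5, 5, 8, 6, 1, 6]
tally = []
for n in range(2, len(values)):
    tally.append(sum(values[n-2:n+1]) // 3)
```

Let's trace through this code step by step.

Initialize: values = [9, 5, 5, 8, 6, 1, 6]
Initialize: tally = []
Entering loop: for n in range(2, len(values)):
After iteration 1: n = 2, tally = [6]
After iteration 2: n = 3, tally = [6, 6]
After iteration 3: n = 4, tally = [6, 6, 6]
After iteration 4: n = 5, tally = [6, 6, 6, 5]
After iteration 5: n = 6, tally = [6, 6, 6, 5, 4]
Loop ends.
len(tally) = 5

Final answer: 5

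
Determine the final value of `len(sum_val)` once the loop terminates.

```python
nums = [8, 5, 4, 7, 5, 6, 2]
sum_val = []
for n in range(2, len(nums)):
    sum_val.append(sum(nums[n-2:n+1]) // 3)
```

Let's trace through this code step by step.

Initialize: nums = [8, 5, 4, 7, 5, 6, 2]
Initialize: sum_val = []
Entering loop: for n in range(2, len(nums)):
After iteration 1: n = 2, sum_val = [5]
After iteration 2: n = 3, sum_val = [5, 5]
After iteration 3: n = 4, sum_val = [5, 5, 5]
After iteration 4: n = 5, sum_val = [5, 5, 5, 6]
After iteration 5: n = 6, sum_val = [5, 5, 5, 6, 4]
Loop ends.
len(sum_val) = 5

Final answer: 5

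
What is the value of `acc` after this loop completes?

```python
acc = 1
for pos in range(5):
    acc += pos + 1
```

Let's trace through this code step by step.

Initialize: acc = 1
Entering loop: for pos in range(5):
After iteration 1: pos = 0, acc = 2
After iteration 2: pos = 1, acc = 4
After iteration 3: pos = 2, acc = 7
After iteration 4: pos = 3, acc = 11
After iteration 5: pos = 4, acc = 16
Loop ends.

Final answer: 16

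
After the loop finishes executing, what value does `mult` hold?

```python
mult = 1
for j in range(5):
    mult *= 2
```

Let's trace through this code step by step.

Initialize: mult = 1
Entering loop: for j in range(5):
After iteration 1: j = 0, mult = 2
After iteration 2: j = 1, mult = 4
After iteration 3: j = 2, mult = 8
After iteration 4: j = 3, mult = 16
After iteration 5: j = 4, mult = 32
Loop ends.

Final answer: 32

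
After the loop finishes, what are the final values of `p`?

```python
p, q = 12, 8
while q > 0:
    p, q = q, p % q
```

Let's trace through this code step by step.

Initialize: p = 12
Initialize: q = 8
Entering loop: while q > 0:
After iteration 1: p = 8, q = 4
After iteration 2: p = 4, q = 0
Loop ends.

Final answer: 4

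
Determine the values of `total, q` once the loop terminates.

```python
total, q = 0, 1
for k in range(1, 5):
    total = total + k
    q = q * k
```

Let's trace through this code step by step.

Initialize: total = 0
Initialize: q = 1
Entering loop: for k in range(1, 5):
After iteration 1: k = 1, total = 1, q = 1
After iteration 2: k = 2, total = 3, q = 2
After iteration 3: k = 3, total = 6, q = 6
After iteration 4: k = 4, total = 10, q = 24
Loop ends.

Final answer: 10, 24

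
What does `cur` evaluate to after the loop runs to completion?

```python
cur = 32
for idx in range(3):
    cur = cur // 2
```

Let's trace through this code step by step.

Initialize: cur = 32
Entering loop: for idx in range(3):
After iteration 1: idx = 0, cur = 16
After iteration 2: idx = 1, cur = 8
After iteration 3: idx = 2, cur = 4
Loop ends.

Final answer: 4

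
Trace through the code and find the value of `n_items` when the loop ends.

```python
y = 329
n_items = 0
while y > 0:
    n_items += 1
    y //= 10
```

Let's trace through this code step by step.

Initialize: y = 329
Initialize: n_items = 0
Entering loop: while y > 0:
After iteration 1: y = 32, n_items = 1
After iteration 2: y = 3, n_items = 2
After iteration 3: y = 0, n_items = 3
Loop ends.

Final answer: 3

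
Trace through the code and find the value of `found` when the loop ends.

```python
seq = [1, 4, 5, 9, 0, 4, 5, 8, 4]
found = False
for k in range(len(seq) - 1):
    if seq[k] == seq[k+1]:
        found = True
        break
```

Let's trace through this code step by step.

Initialize: seq = [1, 4, 5, 9, 0, 4, 5, 8, 4]
Initialize: found = False
Entering loop: for k in range(len(seq) - 1):
After iteration 1: k = 0, found = False
After iteration 2: k = 1, found = False
After iteration 3: k = 2, found = False
After iteration 4: k = 3, found = False
After iteration 5: k = 4, found = False
After iteration 6: k = 5, found = False
After iteration 7: k = 6, found = False
After iteration 8: k = 7, found = False
Loop ends.

Final answer: False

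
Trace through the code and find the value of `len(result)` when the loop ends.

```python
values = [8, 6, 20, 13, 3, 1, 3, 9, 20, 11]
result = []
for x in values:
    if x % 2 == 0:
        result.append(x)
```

Let's trace through this code step by step.

Initialize: values = [8, 6, 20, 13, 3, 1, 3, 9, 20, 11]
Initialize: result = []
Entering loop: for x in values:
After iteration 1: x = 8, result = [8]
After iteration 2: x = 6, result = [8, 6]
After iteration 3: x = 20, result = [8, 6, 20]
After iteration 4: x = 13, result = [8, 6, 20]
After iteration 5: x = 3, result = [8, 6, 20]
After iteration 6: x = 1, result = [8, 6, 20]
After iteration 7: x = 3, result = [8, 6, 20]
After iteration 8: x = 9, result = [8, 6, 20]
After iteration 9: x = 20, result = [8, 6, 20, 20]
After iteration 10: x = 11, result = [8, 6, 20, 20]
Loop ends.
len(result) = 4

Final answer: 4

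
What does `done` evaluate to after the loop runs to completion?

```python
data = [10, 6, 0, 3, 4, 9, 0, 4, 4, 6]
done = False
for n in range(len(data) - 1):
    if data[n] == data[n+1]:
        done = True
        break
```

Let's trace through this code step by step.

Initialize: data = [10, 6, 0, 3, 4, 9, 0, 4, 4, 6]
Initialize: done = False
Entering loop: for n in range(len(data) - 1):
After iteration 1: n = 0, done = False
After iteration 2: n = 1, done = False
After iteration 3: n = 2, done = False
After iteration 4: n = 3, done = False
After iteration 5: n = 4, done = False
After iteration 6: n = 5, done = False
After iteration 7: n = 6, done = False
After iteration 8: n = 7, done = True
Loop ends.

Final answer: True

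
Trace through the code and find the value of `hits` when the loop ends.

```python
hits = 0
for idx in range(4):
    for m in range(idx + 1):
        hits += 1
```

Let's trace through this code step by step.

Initialize: hits = 0
Entering loop: for idx in range(4):
After iteration 1: idx = 0, hits = 1, m = 0
After iteration 2: idx = 1, hits = 3, m = 1
After iteration 3: idx = 2, hits = 6, m = 2
After iteration 4: idx = 3, hits = 10, m = 3
Loop ends.

Final answer: 10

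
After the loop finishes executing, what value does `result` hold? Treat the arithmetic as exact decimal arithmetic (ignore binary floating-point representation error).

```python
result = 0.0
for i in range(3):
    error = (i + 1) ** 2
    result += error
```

Let's trace through this code step by step.

Initialize: result = 0.0
Entering loop: for i in range(3):
After iteration 1: i = 0, result = 1.0, error = 1
After iteration 2: i = 1, result = 5.0, error = 4
After iteration 3: i = 2, result = 14.0, error = 9
Loop ends.

Final answer: 14.0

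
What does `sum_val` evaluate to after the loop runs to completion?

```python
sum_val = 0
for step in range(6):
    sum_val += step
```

Let's trace through this code step by step.

Initialize: sum_val = 0
Entering loop: for step in range(6):
After iteration 1: step = 0, sum_val = 0
After iteration 2: step = 1, sum_val = 1
After iteration 3: step = 2, sum_val = 3
After iteration 4: step = 3, sum_val = 6
After iteration 5: step = 4, sum_val = 10
After iteration 6: step = 5, sum_val = 15
Loop ends.

Final answer: 15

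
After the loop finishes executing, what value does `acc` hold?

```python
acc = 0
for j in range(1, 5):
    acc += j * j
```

Let's trace through this code step by step.

Initialize: acc = 0
Entering loop: for j in range(1, 5):
After iteration 1: j = 1, acc = 1
After iteration 2: j = 2, acc = 5
After iteration 3: j = 3, acc = 14
After iteration 4: j = 4, acc = 30
Loop ends.

Final answer: 30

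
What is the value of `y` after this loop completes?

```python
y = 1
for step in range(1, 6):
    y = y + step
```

Let's trace through this code step by step.

Initialize: y = 1
Entering loop: for step in range(1, 6):
After iteration 1: step = 1, y = 2
After iteration 2: step = 2, y = 4
After iteration 3: step = 3, y = 7
After iteration 4: step = 4, y = 11
After iteration 5: step = 5, y = 16
Loop ends.

Final answer: 16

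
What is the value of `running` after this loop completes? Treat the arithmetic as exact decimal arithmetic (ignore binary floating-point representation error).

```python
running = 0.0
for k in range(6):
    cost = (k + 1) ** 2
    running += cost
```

Let's trace through this code step by step.

Initialize: running = 0.0
Entering loop: for k in range(6):
After iteration 1: k = 0, running = 1.0, cost = 1
After iteration 2: k = 1, running = 5.0, cost = 4
After iteration 3: k = 2, running = 14.0, cost = 9
After iteration 4: k = 3, running = 30.0, cost = 16
After iteration 5: k = 4, running = 55.0, cost = 25
After iteration 6: k = 5, running = 91.0, cost = 36
Loop ends.

Final answer: 91.0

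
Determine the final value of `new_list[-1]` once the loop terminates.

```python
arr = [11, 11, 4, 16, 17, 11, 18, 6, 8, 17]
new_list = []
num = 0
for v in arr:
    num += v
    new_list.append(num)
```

Let's trace through this code step by step.

Initialize: arr = [11, 11, 4, 16, 17, 11, 18, 6, 8, 17]
Initialize: new_list = []
Initialize: num = 0
Entering loop: for v in arr:
After iteration 1: v = 11, new_list = [11], num = 11
After iteration 2: v = 11, new_list = [11, 22], num = 22
After iteration 3: v = 4, new_list = [11, 22, 26], num = 26
After iteration 4: v = 16, new_list = [11, 22, 26, 42], num = 42
After iteration 5: v = 17, new_list = [11, 22, 26, 42, 59], num = 59
After iteration 6: v = 11, new_list = [11, 22, 26, 42, 59, 70], num = 70
After iteration 7: v = 18, new_list = [11, 22, 26, 42, 59, 70, 88], num = 88
After iteration 8: v = 6, new_list = [11, 22, 26, 42, 59, 70, 88, 94], num = 94
After iteration 9: v = 8, new_list = [11, 22, 26, 42, 59, 70, 88, 94, 102], num = 102
After iteration 10: v = 17, new_list = [11, 22, 26, 42, 59, 70, 88, 94, 102, 119], num = 119
Loop ends.
new_list[-1] = 119

Final answer: 119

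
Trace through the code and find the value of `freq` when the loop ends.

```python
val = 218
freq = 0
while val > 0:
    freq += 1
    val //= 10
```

Let's trace through this code step by step.

Initialize: val = 218
Initialize: freq = 0
Entering loop: while val > 0:
After iteration 1: val = 21, freq = 1
After iteration 2: val = 2, freq = 2
After iteration 3: val = 0, freq = 3
Loop ends.

Final answer: 3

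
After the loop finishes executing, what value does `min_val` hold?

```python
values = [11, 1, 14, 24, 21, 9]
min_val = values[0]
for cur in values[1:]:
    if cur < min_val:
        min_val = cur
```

Let's trace through this code step by step.

Initialize: values = [11, 1, 14, 24, 21, 9]
Initialize: min_val = 11
Entering loop: for cur in values[1:]:
After iteration 1: cur = 1, min_val = 1
After iteration 2: cur = 14, min_val = 1
After iteration 3: cur = 24, min_val = 1
After iteration 4: cur = 21, min_val = 1
After iteration 5: cur = 9, min_val = 1
Loop ends.

Final answer: 1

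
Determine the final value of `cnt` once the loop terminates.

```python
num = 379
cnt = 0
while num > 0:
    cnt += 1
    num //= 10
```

Let's trace through this code step by step.

Initialize: num = 379
Initialize: cnt = 0
Entering loop: while num > 0:
After iteration 1: num = 37, cnt = 1
After iteration 2: num = 3, cnt = 2
After iteration 3: num = 0, cnt = 3
Loop ends.

Final answer: 3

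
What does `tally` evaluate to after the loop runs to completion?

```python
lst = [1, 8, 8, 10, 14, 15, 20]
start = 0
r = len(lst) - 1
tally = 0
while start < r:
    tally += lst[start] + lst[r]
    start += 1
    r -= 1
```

Let's trace through this code step by step.

Initialize: lst = [1, 8, 8, 10, 14, 15, 20]
Initialize: start = 0
Initialize: r = 6
Initialize: tally = 0
Entering loop: while start < r:
After iteration 1: start = 1, r = 5, tally = 21
After iteration 2: start = 2, r = 4, tally = 44
After iteration 3: start = 3, r = 3, tally = 66
Loop ends.

Final answer: 66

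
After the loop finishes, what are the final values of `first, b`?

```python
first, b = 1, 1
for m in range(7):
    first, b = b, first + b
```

Let's trace through this code step by step.

Initialize: first = 1
Initialize: b = 1
Entering loop: for m in range(7):
After iteration 1: m = 0, first = 1, b = 2
After iteration 2: m = 1, first = 2, b = 3
After iteration 3: m = 2, first = 3, b = 5
After iteration 4: m = 3, first = 5, b = 8
After iteration 5: m = 4, first = 8, b = 13
After iteration 6: m = 5, first = 13, b = 21
After iteration 7: m = 6, first = 21, b = 34
Loop ends.

Final answer: 21, 34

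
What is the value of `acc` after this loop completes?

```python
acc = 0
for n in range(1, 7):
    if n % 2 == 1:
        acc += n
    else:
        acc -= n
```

Let's trace through this code step by step.

Initialize: acc = 0
Entering loop: for n in range(1, 7):
After iteration 1: n = 1, acc = 1
After iteration 2: n = 2, acc = -1
After iteration 3: n = 3, acc = 2
After iteration 4: n = 4, acc = -2
After iteration 5: n = 5, acc = 3
After iteration 6: n = 6, acc = -3
Loop ends.

Final answer: -3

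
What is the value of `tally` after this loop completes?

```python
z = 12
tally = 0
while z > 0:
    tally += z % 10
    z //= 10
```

Let's trace through this code step by step.

Initialize: z = 12
Initialize: tally = 0
Entering loop: while z > 0:
After iteration 1: z = 1, tally = 2
After iteration 2: z = 0, tally = 3
Loop ends.

Final answer: 3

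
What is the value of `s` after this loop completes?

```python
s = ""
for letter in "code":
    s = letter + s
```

Let's trace through this code step by step.

Initialize: s = ''
Entering loop: for letter in "code":
After iteration 1: letter = 'c', s = 'c'
After iteration 2: letter = 'o', s = 'oc'
After iteration 3: letter = 'd', s = 'doc'
After iteration 4: letter = 'e', s = 'edoc'
Loop ends.

Final answer: 'edoc'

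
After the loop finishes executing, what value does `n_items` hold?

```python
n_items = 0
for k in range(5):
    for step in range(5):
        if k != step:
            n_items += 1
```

Let's trace through this code step by step.

Initialize: n_items = 0
Entering loop: for k in range(5):
After iteration 1: k = 0, n_items = 4
After iteration 2: k = 1, n_items = 8
After iteration 3: k = 2, n_items = 12
After iteration 4: k = 3, n_items = 16
After iteration 5: k = 4, n_items = 20
Loop ends.

Final answer: 20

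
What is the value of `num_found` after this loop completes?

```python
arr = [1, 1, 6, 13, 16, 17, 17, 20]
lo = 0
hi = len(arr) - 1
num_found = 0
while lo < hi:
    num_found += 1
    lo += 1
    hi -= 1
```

Let's trace through this code step by step.

Initialize: arr = [1, 1, 6, 13, 16, 17, 17, 20]
Initialize: lo = 0
Initialize: hi = 7
Initialize: num_found = 0
Entering loop: while lo < hi:
After iteration 1: lo = 1, hi = 6, num_found = 1
After iteration 2: lo = 2, hi = 5, num_found = 2
After iteration 3: lo = 3, hi = 4, num_found = 3
After iteration 4: lo = 4, hi = 3, num_found = 4
Loop ends.

Final answer: 4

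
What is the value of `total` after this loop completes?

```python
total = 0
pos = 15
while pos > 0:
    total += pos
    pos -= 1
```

Let's trace through this code step by step.

Initialize: total = 0
Initialize: pos = 15
Entering loop: while pos > 0:
After iteration 1: total = 15, pos = 14
After iteration 2: total = 29, pos = 13
After iteration 3: total = 42, pos = 12
After iteration 4: total = 54, pos = 11
After iteration 5: total = 65, pos = 10
After iteration 6: total = 75, pos = 9
After iteration 7: total = 84, pos = 8
After iteration 8: total = 92, pos = 7
After iteration 9: total = 99, pos = 6
After iteration 10: total = 105, pos = 5
After iteration 11: total = 110, pos = 4
After iteration 12: total = 114, pos = 3
After iteration 13: total = 117, pos = 2
After iteration 14: total = 119, pos = 1
After iteration 15: total = 120, pos = 0
Loop ends.

Final answer: 120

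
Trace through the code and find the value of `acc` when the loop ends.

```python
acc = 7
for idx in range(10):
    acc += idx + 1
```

Let's trace through this code step by step.

Initialize: acc = 7
Entering loop: for idx in range(10):
After iteration 1: idx = 0, acc = 8
After iteration 2: idx = 1, acc = 10
After iteration 3: idx = 2, acc = 13
After iteration 4: idx = 3, acc = 17
After iteration 5: idx = 4, acc = 22
After iteration 6: idx = 5, acc = 28
After iteration 7: idx = 6, acc = 35
After iteration 8: idx = 7, acc = 43
After iteration 9: idx = 8, acc = 52
After iteration 10: idx = 9, acc = 62
Loop ends.

Final answer: 62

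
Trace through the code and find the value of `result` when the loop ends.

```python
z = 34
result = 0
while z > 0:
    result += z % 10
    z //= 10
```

Let's trace through this code step by step.

Initialize: z = 34
Initialize: result = 0
Entering loop: while z > 0:
After iteration 1: z = 3, result = 4
After iteration 2: z = 0, result = 7
Loop ends.

Final answer: 7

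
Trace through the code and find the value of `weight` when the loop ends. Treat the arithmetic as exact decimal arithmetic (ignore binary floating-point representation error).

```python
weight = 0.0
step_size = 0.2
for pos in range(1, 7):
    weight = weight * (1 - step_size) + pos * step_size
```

Let's trace through this code step by step.

Initialize: weight = 0.0
Initialize: step_size = 0.2
Entering loop: for pos in range(1, 7):
After iteration 1: pos = 1, weight = 0.2
After iteration 2: pos = 2, weight = 0.56
After iteration 3: pos = 3, weight = 1.048
After iteration 4: pos = 4, weight = 1.6384
After iteration 5: pos = 5, weight = 2.31072
After iteration 6: pos = 6, weight = 3.048576
Loop ends.

Final answer: 3.048576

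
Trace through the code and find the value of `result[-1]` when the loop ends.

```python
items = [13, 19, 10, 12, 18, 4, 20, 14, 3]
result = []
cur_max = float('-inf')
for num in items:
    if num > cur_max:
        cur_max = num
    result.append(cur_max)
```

Let's trace through this code step by step.

Initialize: items = [13, 19, 10, 12, 18, 4, 20, 14, 3]
Initialize: result = []
Initialize: cur_max = -inf
Entering loop: for num in items:
After iteration 1: num = 13, result = [13], cur_max = 13
After iteration 2: num = 19, result = [13, 19], cur_max = 19
After iteration 3: num = 10, result = [13, 19, 19], cur_max = 19
After iteration 4: num = 12, result = [13, 19, 19, 19], cur_max = 19
After iteration 5: num = 18, result = [13, 19, 19, 19, 19], cur_max = 19
After iteration 6: num = 4, result = [13, 19, 19, 19, 19, 19], cur_max = 19
After iteration 7: num = 20, result = [13, 19, 19, 19, 19, 19, 20], cur_max = 20
After iteration 8: num = 14, result = [13, 19, 19, 19, 19, 19, 20, 20], cur_max = 20
After iteration 9: num = 3, result = [13, 19, 19, 19, 19, 19, 20, 20, 20], cur_max = 20
Loop ends.
result[-1] = 20

Final answer: 20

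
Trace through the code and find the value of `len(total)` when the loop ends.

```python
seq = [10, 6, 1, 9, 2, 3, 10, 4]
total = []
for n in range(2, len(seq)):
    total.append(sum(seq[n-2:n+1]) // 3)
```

Let's trace through this code step by step.

Initialize: seq = [10, 6, 1, 9, 2, 3, 10, 4]
Initialize: total = []
Entering loop: for n in range(2, len(seq)):
After iteration 1: n = 2, total = [5]
After iteration 2: n = 3, total = [5, 5]
After iteration 3: n = 4, total = [5, 5, 4]
After iteration 4: n = 5, total = [5, 5, 4, 4]
After iteration 5: n = 6, total = [5, 5, 4, 4, 5]
After iteration 6: n = 7, total = [5, 5, 4, 4, 5, 5]
Loop ends.
len(total) = 6

Final answer: 6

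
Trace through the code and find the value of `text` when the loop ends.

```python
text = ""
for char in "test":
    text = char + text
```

Let's trace through this code step by step.

Initialize: text = ''
Entering loop: for char in "test":
After iteration 1: char = 't', text = 't'
After iteration 2: char = 'e', text = 'et'
After iteration 3: char = 's', text = 'set'
After iteration 4: char = 't', text = 'tset'
Loop ends.

Final answer: 'tset'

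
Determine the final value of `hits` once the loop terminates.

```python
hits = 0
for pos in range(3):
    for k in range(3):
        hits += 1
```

Let's trace through this code step by step.

Initialize: hits = 0
Entering loop: for pos in range(3):
After iteration 1: pos = 0, hits = 3
After iteration 2: pos = 1, hits = 6
After iteration 3: pos = 2, hits = 9
Loop ends.

Final answer: 9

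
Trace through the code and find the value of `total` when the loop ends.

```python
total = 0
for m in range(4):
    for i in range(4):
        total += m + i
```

Let's trace through this code step by step.

Initialize: total = 0
Entering loop: for m in range(4):
After iteration 1: m = 0, total = 6
After iteration 2: m = 1, total = 16
After iteration 3: m = 2, total = 30
After iteration 4: m = 3, total = 48
Loop ends.

Final answer: 48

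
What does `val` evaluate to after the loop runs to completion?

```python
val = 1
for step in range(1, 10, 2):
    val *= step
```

Let's trace through this code step by step.

Initialize: val = 1
Entering loop: for step in range(1, 10, 2):
After iteration 1: step = 1, val = 1
After iteration 2: step = 3, val = 3
After iteration 3: step = 5, val = 15
After iteration 4: step = 7, val = 105
After iteration 5: step = 9, val = 945
Loop ends.

Final answer: 945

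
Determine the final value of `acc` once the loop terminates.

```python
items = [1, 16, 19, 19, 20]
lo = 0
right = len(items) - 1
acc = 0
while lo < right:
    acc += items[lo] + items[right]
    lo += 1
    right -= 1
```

Let's trace through this code step by step.

Initialize: items = [1, 16, 19, 19, 20]
Initialize: lo = 0
Initialize: right = 4
Initialize: acc = 0
Entering loop: while lo < right:
After iteration 1: lo = 1, right = 3, acc = 21
After iteration 2: lo = 2, right = 2, acc = 56
Loop ends.

Final answer: 56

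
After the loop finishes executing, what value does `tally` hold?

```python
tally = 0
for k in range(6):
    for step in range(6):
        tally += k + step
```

Let's trace through this code step by step.

Initialize: tally = 0
Entering loop: for k in range(6):
After iteration 1: k = 0, tally = 15
After iteration 2: k = 1, tally = 36
After iteration 3: k = 2, tally = 63
After iteration 4: k = 3, tally = 96
After iteration 5: k = 4, tally = 135
After iteration 6: k = 5, tally = 180
Loop ends.

Final answer: 180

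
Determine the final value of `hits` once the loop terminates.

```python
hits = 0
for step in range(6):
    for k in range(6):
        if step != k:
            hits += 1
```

Let's trace through this code step by step.

Initialize: hits = 0
Entering loop: for step in range(6):
After iteration 1: step = 0, hits = 5
After iteration 2: step = 1, hits = 10
After iteration 3: step = 2, hits = 15
After iteration 4: step = 3, hits = 20
After iteration 5: step = 4, hits = 25
After iteration 6: step = 5, hits = 30
Loop ends.

Final answer: 30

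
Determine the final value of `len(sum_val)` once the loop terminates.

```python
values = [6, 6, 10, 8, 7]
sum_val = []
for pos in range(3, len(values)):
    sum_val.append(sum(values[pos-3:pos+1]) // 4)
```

Let's trace through this code step by step.

Initialize: values = [6, 6, 10, 8, 7]
Initialize: sum_val = []
Entering loop: for pos in range(3, len(values)):
After iteration 1: pos = 3, sum_val = [7]
After iteration 2: pos = 4, sum_val = [7, 7]
Loop ends.
len(sum_val) = 2

Final answer: 2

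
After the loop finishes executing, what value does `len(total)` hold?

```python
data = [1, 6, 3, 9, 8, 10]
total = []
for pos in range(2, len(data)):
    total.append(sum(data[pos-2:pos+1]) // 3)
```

Let's trace through this code step by step.

Initialize: data = [1, 6, 3, 9, 8, 10]
Initialize: total = []
Entering loop: for pos in range(2, len(data)):
After iteration 1: pos = 2, total = [3]
After iteration 2: pos = 3, total = [3, 6]
After iteration 3: pos = 4, total = [3, 6, 6]
After iteration 4: pos = 5, total = [3, 6, 6, 9]
Loop ends.
len(total) = 4

Final answer: 4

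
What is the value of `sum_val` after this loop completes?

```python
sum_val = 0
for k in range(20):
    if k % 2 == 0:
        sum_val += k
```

Let's trace through this code step by step.

Initialize: sum_val = 0
Entering loop: for k in range(20):
After iteration 1: k = 0, sum_val = 0
After iteration 2: k = 1, sum_val = 0
After iteration 3: k = 2, sum_val = 2
After iteration 4: k = 3, sum_val = 2
After iteration 5: k = 4, sum_val = 6
After iteration 6: k = 5, sum_val = 6
After iteration 7: k = 6, sum_val = 12
After iteration 8: k = 7, sum_val = 12
After iteration 9: k = 8, sum_val = 20
After iteration 10: k = 9, sum_val = 20
After iteration 11: k = 10, sum_val = 30
After iteration 12: k = 11, sum_val = 30
After iteration 13: k = 12, sum_val = 42
After iteration 14: k = 13, sum_val = 42
After iteration 15: k = 14, sum_val = 56
After iteration 16: k = 15, sum_val = 56
After iteration 17: k = 16, sum_val = 72
After iteration 18: k = 17, sum_val = 72
After iteration 19: k = 18, sum_val = 90
After iteration 20: k = 19, sum_val = 90
Loop ends.

Final answer: 90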